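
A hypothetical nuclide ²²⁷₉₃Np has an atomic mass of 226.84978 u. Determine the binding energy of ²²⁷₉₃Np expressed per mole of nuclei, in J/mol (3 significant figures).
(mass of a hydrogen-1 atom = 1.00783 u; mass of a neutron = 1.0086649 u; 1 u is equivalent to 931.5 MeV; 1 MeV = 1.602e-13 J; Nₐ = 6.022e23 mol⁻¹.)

1.83e+14 J/mol

With 93 protons and 134 neutrons (A = 227):
Σm = 93·m(¹H) + 134·m_n = 93.72819 + 135.1610966 = 228.8892866 u
Mass defect Δm = 228.8892866 − 226.84978 = 2.0395066 u
E_B = 2.0395066 × 931.5 = 1899.80 MeV
Per nucleus in joules: 1899.80 MeV × 1.602e-13 J/MeV = 3.0435e-10 J
Per mole: 3.0435e-10 J × 6.022e23 mol⁻¹ = 1.8328e+14 J/mol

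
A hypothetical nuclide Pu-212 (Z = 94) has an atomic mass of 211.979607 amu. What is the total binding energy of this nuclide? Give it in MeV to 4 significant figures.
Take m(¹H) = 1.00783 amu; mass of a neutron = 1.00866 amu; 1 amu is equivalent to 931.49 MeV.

Total constituent mass: 94 × 1.00783 + 118 × 1.00866 = 213.75790 amu
The mass defect is 213.75790 − 211.979607 = 1.778293 amu.
E_B = 1.778293 × 931.49 = 1656.46 MeV

1656 MeV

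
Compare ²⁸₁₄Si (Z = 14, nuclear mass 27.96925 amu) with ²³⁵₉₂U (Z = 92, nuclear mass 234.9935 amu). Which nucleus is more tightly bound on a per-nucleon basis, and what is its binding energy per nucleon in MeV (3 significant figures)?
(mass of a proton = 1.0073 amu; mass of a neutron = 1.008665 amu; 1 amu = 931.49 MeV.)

²⁸₁₄Si: Σm = 14(1.0073) + 14(1.008665) = 28.223510 amu; Δm = 0.254260 amu; E_B = 236.84 MeV; E_B/A = 8.459 MeV
²³⁵₉₂U: Σm = 92(1.0073) + 143(1.008665) = 236.910695 amu; Δm = 1.917195 amu; E_B = 1785.8 MeV; E_B/A = 7.599 MeV
²⁸₁₄Si has the higher binding energy per nucleon, so it is the more tightly bound nucleus.

²⁸₁₄Si; 8.46 MeV/nucleon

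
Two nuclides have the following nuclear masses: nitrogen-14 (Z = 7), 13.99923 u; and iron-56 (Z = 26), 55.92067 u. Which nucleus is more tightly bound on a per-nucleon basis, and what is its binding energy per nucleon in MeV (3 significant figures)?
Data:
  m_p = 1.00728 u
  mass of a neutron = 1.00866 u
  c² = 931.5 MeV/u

iron-56; 8.79 MeV/nucleon

nitrogen-14: Σm = 7(1.00728) + 7(1.00866) = 14.11158 u; Δm = 0.11235 u; E_B = 104.65 MeV; E_B/A = 7.475 MeV
iron-56: Σm = 26(1.00728) + 30(1.00866) = 56.44908 u; Δm = 0.52841 u; E_B = 492.214 MeV; E_B/A = 8.790 MeV
iron-56 has the higher binding energy per nucleon, so it is the more tightly bound nucleus.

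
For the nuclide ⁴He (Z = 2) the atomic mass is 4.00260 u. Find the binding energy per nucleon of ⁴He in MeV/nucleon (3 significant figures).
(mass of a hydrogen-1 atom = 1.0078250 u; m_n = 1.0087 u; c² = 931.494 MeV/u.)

7.09 MeV/nucleon

The nucleus contains 2 protons and 4 − 2 = 2 neutrons.
Mass of separated nucleons = 2(1.0078250) + 2(1.0087) = 2.0156500 + 2.0174 = 4.0330500 u
Δm = 4.0330500 − 4.00260 = 0.0304500 u
Binding energy = Δm·c² = 0.0304500 × 931.494 MeV/u = 28.3640 MeV
Dividing by A = 4 gives 7.091 MeV per nucleon.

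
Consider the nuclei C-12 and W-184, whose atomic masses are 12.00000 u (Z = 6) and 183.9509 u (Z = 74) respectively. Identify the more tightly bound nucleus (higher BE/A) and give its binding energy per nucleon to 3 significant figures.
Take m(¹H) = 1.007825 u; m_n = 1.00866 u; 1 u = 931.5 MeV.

W-184; 8.00 MeV/nucleon

C-12: Σm = 6(1.007825) + 6(1.00866) = 12.098910 u; Δm = 0.098910 u; E_B = 92.135 MeV; E_B/A = 7.678 MeV
W-184: Σm = 74(1.007825) + 110(1.00866) = 185.531650 u; Δm = 1.580750 u; E_B = 1472.5 MeV; E_B/A = 8.003 MeV
W-184 has the higher binding energy per nucleon, so it is the more tightly bound nucleus.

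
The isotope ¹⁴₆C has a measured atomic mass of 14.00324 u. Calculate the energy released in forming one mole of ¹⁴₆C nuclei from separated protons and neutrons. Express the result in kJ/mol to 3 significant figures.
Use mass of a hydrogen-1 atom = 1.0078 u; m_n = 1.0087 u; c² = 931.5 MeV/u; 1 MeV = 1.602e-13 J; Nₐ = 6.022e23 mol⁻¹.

The nucleus contains 6 protons and 14 − 6 = 8 neutrons.
Total constituent mass: 6 × 1.0078 + 8 × 1.0087 = 14.1164 u
The mass defect is 14.1164 − 14.00324 = 0.11316 u.
Converting to energy: 0.11316 u × 931.5 MeV/u = 105.409 MeV
Per nucleus in joules: 105.409 MeV × 1.602e-13 J/MeV = 1.6887e-11 J
Per mole: 1.6887e-11 J × 6.022e23 mol⁻¹ = 1.0169e+13 J/mol

1.02e+10 kJ/mol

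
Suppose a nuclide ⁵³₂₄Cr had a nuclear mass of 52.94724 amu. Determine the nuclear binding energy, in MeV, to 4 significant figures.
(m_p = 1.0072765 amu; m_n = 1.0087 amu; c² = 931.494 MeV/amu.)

Total constituent mass: 24 × 1.0072765 + 29 × 1.0087 = 53.4269360 amu
The mass defect is 53.4269360 − 52.94724 = 0.4796960 amu.
E_B = 0.4796960 × 931.494 = 446.834 MeV

446.8 MeV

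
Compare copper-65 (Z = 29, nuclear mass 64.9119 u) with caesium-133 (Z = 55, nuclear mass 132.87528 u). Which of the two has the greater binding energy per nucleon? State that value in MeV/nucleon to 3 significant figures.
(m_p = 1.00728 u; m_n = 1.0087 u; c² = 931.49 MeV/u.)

copper-65; 8.78 MeV/nucleon

copper-65: Σm = 29(1.00728) + 36(1.0087) = 65.52432 u; Δm = 0.61242 u; E_B = 570.46 MeV; E_B/A = 8.776 MeV
caesium-133: Σm = 55(1.00728) + 78(1.0087) = 134.07900 u; Δm = 1.20372 u; E_B = 1121.25 MeV; E_B/A = 8.430 MeV
copper-65 has the higher binding energy per nucleon, so it is the more tightly bound nucleus.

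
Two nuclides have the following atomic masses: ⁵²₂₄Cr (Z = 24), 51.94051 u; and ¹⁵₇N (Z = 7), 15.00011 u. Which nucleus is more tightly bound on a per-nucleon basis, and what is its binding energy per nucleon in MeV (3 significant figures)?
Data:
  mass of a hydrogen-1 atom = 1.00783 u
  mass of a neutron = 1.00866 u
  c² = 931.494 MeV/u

⁵²₂₄Cr; 8.78 MeV/nucleon

⁵²₂₄Cr: Σm = 24(1.00783) + 28(1.00866) = 52.43040 u; Δm = 0.48989 u; E_B = 456.33 MeV; E_B/A = 8.776 MeV
¹⁵₇N: Σm = 7(1.00783) + 8(1.00866) = 15.12409 u; Δm = 0.12398 u; E_B = 115.49 MeV; E_B/A = 7.699 MeV
⁵²₂₄Cr has the higher binding energy per nucleon, so it is the more tightly bound nucleus.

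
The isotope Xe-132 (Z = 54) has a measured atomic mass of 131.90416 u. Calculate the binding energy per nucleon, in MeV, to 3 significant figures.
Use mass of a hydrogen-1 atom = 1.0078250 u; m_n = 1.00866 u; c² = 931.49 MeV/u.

8.42 MeV/nucleon

Σm = 54·m(¹H) + 78·m_n = 54.4225500 + 78.67548 = 133.0980300 u
Δm = 133.0980300 − 131.90416 = 1.1938700 u
Converting to energy: 1.1938700 u × 931.49 MeV/u = 1112.08 MeV
BE/A = 1112.08 MeV / 132 = 8.4248 MeV/nucleon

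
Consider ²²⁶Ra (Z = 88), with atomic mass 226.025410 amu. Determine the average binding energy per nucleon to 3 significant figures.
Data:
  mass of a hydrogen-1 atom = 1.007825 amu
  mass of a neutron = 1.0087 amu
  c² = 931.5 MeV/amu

7.68 MeV/nucleon

With 88 protons and 138 neutrons (A = 226):
Total constituent mass: 88 × 1.007825 + 138 × 1.0087 = 227.889200 amu
The mass defect is 227.889200 − 226.025410 = 1.863790 amu.
Binding energy = Δm·c² = 1.863790 × 931.5 MeV/amu = 1736.12 MeV
Dividing by A = 226 gives 7.682 MeV per nucleon.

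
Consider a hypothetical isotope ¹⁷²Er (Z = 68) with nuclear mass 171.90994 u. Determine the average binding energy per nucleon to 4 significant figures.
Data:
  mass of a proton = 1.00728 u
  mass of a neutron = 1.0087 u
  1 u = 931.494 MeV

With 68 protons and 104 neutrons (A = 172):
Total constituent mass: 68 × 1.00728 + 104 × 1.0087 = 173.39984 u
Mass defect Δm = 173.39984 − 171.90994 = 1.48990 u
E_B = 1.48990 × 931.494 = 1387.83 MeV
BE/A = 1387.83 MeV / 172 = 8.069 MeV/nucleon

8.069 MeV/nucleon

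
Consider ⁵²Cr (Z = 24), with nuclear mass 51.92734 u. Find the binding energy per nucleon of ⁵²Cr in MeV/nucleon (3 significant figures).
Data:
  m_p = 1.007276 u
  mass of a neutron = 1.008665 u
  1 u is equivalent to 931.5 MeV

Σm = 24·m_p + 28·m_n = 24.174624 + 28.242620 = 52.417244 u
Δm = 52.417244 − 51.92734 = 0.489904 u
Binding energy = Δm·c² = 0.489904 × 931.5 MeV/u = 456.346 MeV
Dividing by A = 52 gives 8.776 MeV per nucleon.

8.78 MeV/nucleon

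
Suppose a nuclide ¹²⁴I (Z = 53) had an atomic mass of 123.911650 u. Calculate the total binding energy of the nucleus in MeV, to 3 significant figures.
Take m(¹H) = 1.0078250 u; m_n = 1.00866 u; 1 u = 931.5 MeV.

1040 MeV

Mass of separated nucleons = 53(1.0078250) + 71(1.00866) = 53.4147250 + 71.61486 = 125.0295850 u
Δm = 125.0295850 − 123.911650 = 1.1179350 u
Binding energy = Δm·c² = 1.1179350 × 931.5 MeV/u = 1041.36 MeV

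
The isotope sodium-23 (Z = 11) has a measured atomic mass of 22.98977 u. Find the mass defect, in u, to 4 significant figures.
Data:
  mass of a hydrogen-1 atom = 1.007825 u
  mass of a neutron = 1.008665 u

Z = 11, so N = A − Z = 23 − 11 = 12.
Mass of separated nucleons = 11(1.007825) + 12(1.008665) = 11.086075 + 12.103980 = 23.190055 u
Δm = 23.190055 − 22.98977 = 0.200285 u

0.2003 u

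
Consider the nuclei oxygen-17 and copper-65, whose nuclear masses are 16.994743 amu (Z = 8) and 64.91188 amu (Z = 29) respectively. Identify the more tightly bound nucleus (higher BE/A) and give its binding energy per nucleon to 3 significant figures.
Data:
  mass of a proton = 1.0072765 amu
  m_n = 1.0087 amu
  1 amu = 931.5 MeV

copper-65; 8.78 MeV/nucleon

oxygen-17: Σm = 8(1.0072765) + 9(1.0087) = 17.1365120 amu; Δm = 0.1417690 amu; E_B = 132.06 MeV; E_B/A = 7.768 MeV
copper-65: Σm = 29(1.0072765) + 36(1.0087) = 65.5242185 amu; Δm = 0.6123385 amu; E_B = 570.39 MeV; E_B/A = 8.775 MeV
copper-65 has the higher binding energy per nucleon, so it is the more tightly bound nucleus.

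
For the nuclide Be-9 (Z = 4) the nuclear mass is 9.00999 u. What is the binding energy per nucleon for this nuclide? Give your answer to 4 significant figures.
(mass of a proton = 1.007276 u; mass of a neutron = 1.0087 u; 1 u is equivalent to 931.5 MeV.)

With 4 protons and 5 neutrons (A = 9):
Σm = 4·m_p + 5·m_n = 4.029104 + 5.0435 = 9.072604 u
Δm = 9.072604 − 9.00999 = 0.062614 u
Converting to energy: 0.062614 u × 931.5 MeV/u = 58.3249 MeV
Per nucleon: 58.3249 / 9 = 6.481 MeV

6.481 MeV/nucleon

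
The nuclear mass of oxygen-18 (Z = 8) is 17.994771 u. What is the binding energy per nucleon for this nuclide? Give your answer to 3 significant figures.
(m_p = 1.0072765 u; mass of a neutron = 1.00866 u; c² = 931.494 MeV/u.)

7.76 MeV/nucleon

The nucleus contains 8 protons and 18 − 8 = 10 neutrons.
Mass of separated nucleons = 8(1.0072765) + 10(1.00866) = 8.0582120 + 10.08660 = 18.1448120 u
Mass defect Δm = 18.1448120 − 17.994771 = 0.1500410 u
E_B = 0.1500410 × 931.494 = 139.762 MeV
Per nucleon: 139.762 / 18 = 7.7646 MeV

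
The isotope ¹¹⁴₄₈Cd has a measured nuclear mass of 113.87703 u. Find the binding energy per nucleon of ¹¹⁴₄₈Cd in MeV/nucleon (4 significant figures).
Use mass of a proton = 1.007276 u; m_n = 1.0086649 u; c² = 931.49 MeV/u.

The nucleus contains 48 protons and 114 − 48 = 66 neutrons.
Mass of separated nucleons = 48(1.007276) + 66(1.0086649) = 48.349248 + 66.5718834 = 114.9211314 u
The mass defect is 114.9211314 − 113.87703 = 1.0441014 u.
E_B = 1.0441014 × 931.49 = 972.570 MeV
BE/A = 972.570 MeV / 114 = 8.531 MeV/nucleon

8.531 MeV/nucleon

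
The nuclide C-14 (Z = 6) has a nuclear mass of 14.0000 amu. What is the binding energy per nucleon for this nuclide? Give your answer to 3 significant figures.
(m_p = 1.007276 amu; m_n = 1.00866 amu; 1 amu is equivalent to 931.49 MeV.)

With 6 protons and 8 neutrons (A = 14):
Total constituent mass: 6 × 1.007276 + 8 × 1.00866 = 14.112936 amu
Δm = 14.112936 − 14.0000 = 0.112936 amu
E_B = 0.112936 × 931.49 = 105.199 MeV
Per nucleon: 105.199 / 14 = 7.514 MeV

7.51 MeV/nucleon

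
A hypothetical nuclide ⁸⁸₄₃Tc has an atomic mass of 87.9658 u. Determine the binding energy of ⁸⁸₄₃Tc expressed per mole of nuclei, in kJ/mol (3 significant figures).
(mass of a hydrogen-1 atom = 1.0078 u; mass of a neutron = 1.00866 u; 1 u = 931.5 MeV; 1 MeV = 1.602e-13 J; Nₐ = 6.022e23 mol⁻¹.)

6.82e+10 kJ/mol

With 43 protons and 45 neutrons (A = 88):
Σm = 43·m(¹H) + 45·m_n = 43.3354 + 45.38970 = 88.72510 u
Mass defect Δm = 88.72510 − 87.9658 = 0.75930 u
Binding energy = Δm·c² = 0.75930 × 931.5 MeV/u = 707.288 MeV
Per nucleus in joules: 707.288 MeV × 1.602e-13 J/MeV = 1.1331e-10 J
Per mole: 1.1331e-10 J × 6.022e23 mol⁻¹ = 6.8235e+13 J/mol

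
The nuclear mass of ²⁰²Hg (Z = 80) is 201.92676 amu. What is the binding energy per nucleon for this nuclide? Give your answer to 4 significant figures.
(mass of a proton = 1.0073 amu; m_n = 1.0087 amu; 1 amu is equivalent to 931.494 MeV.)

Z = 80, so N = A − Z = 202 − 80 = 122.
Total constituent mass: 80 × 1.0073 + 122 × 1.0087 = 203.6454 amu
Δm = 203.6454 − 201.92676 = 1.71864 amu
E_B = 1.71864 × 931.494 = 1600.90 MeV
Dividing by A = 202 gives 7.925 MeV per nucleon.

7.925 MeV/nucleon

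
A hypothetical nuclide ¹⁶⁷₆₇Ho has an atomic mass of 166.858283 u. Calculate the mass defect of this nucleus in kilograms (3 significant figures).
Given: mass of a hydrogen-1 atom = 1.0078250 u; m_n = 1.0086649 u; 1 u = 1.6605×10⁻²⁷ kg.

2.54e-27 kg

With 67 protons and 100 neutrons (A = 167):
Total constituent mass: 67 × 1.0078250 + 100 × 1.0086649 = 168.3907650 u
Δm = 168.3907650 − 166.858283 = 1.5324820 u
In SI units: 1.5324820 u × 1.6605×10⁻²⁷ kg/u = 2.5447e-27 kg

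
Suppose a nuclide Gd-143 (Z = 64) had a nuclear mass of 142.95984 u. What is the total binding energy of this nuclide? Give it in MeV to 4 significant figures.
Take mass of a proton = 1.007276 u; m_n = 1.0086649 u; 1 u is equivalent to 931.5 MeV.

1109 MeV

Mass of separated nucleons = 64(1.007276) + 79(1.0086649) = 64.465664 + 79.6845271 = 144.1501911 u
Δm = 144.1501911 − 142.95984 = 1.1903511 u
Binding energy = Δm·c² = 1.1903511 × 931.5 MeV/u = 1108.81 MeV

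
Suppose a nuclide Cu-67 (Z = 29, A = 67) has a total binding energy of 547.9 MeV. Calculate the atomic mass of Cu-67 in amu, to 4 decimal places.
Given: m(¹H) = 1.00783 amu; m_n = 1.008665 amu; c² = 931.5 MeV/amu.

66.9681 amu

Mass defect = 547.9 MeV / (931.5 MeV/amu) = 0.588191 amu
Constituent mass = 29(1.00783) + 38(1.008665) = 67.556340 amu
Atomic mass = 67.556340 − 0.588191 = 66.968149 amu ≈ 66.9681 amu (to 4 decimal places)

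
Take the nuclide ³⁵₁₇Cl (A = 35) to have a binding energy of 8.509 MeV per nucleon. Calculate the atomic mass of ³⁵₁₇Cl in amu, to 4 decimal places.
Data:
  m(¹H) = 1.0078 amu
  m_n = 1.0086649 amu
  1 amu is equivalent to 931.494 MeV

Total binding energy = 35 × 8.509 = 297.815 MeV
Mass defect = 297.815 MeV / (931.494 MeV/amu) = 0.319718 amu
Constituent mass = 17(1.0078) + 18(1.0086649) = 35.2885682 amu
Atomic mass = 35.2885682 − 0.319718 = 34.9688502 amu ≈ 34.9689 amu (to 4 decimal places)

34.9689 amu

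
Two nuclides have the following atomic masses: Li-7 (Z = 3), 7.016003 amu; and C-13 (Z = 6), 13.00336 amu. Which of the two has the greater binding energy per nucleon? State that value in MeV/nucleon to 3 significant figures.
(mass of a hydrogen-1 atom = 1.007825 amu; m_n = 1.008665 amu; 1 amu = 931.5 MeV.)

C-13; 7.47 MeV/nucleon

Li-7: Σm = 3(1.007825) + 4(1.008665) = 7.058135 amu; Δm = 0.042132 amu; E_B = 39.246 MeV; E_B/A = 5.607 MeV
C-13: Σm = 6(1.007825) + 7(1.008665) = 13.107605 amu; Δm = 0.104245 amu; E_B = 97.104 MeV; E_B/A = 7.470 MeV
C-13 has the higher binding energy per nucleon, so it is the more tightly bound nucleus.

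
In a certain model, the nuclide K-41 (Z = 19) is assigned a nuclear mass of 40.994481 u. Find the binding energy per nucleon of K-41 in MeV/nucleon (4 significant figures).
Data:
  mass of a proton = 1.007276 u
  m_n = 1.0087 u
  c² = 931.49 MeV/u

7.615 MeV/nucleon

The nucleus contains 19 protons and 41 − 19 = 22 neutrons.
Total constituent mass: 19 × 1.007276 + 22 × 1.0087 = 41.329644 u
Δm = 41.329644 − 40.994481 = 0.335163 u
E_B = 0.335163 × 931.49 = 312.201 MeV
Per nucleon: 312.201 / 41 = 7.615 MeV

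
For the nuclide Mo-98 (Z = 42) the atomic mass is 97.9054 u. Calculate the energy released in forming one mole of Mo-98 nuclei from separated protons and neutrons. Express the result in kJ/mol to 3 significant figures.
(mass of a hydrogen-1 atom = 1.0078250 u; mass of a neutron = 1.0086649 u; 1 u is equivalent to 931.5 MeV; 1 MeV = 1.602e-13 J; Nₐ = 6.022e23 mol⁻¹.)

8.16e+10 kJ/mol

Mass of separated nucleons = 42(1.0078250) + 56(1.0086649) = 42.3286500 + 56.4852344 = 98.8138844 u
Δm = 98.8138844 − 97.9054 = 0.9084844 u
Converting to energy: 0.9084844 u × 931.5 MeV/u = 846.253 MeV
Per nucleus in joules: 846.253 MeV × 1.602e-13 J/MeV = 1.3557e-10 J
Per mole: 1.3557e-10 J × 6.022e23 mol⁻¹ = 8.1640e+13 J/mol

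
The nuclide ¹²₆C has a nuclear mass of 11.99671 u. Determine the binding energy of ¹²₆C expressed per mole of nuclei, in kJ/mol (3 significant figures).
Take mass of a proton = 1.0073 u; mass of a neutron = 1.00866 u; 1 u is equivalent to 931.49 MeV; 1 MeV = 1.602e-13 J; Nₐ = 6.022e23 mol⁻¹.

Z = 6, so N = A − Z = 12 − 6 = 6.
Total constituent mass: 6 × 1.0073 + 6 × 1.00866 = 12.09576 u
The mass defect is 12.09576 − 11.99671 = 0.09905 u.
Binding energy = Δm·c² = 0.09905 × 931.49 MeV/u = 92.2641 MeV
Per nucleus in joules: 92.2641 MeV × 1.602e-13 J/MeV = 1.4781e-11 J
Per mole: 1.4781e-11 J × 6.022e23 mol⁻¹ = 8.9011e+12 J/mol

8.90e+09 kJ/mol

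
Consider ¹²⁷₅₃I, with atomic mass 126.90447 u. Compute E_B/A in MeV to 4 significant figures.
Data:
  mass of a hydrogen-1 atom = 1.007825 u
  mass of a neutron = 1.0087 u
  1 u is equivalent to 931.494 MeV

8.465 MeV/nucleon

Total constituent mass: 53 × 1.007825 + 74 × 1.0087 = 128.058525 u
The mass defect is 128.058525 − 126.90447 = 1.154055 u.
Binding energy = Δm·c² = 1.154055 × 931.494 MeV/u = 1075.00 MeV
BE/A = 1075.00 MeV / 127 = 8.465 MeV/nucleon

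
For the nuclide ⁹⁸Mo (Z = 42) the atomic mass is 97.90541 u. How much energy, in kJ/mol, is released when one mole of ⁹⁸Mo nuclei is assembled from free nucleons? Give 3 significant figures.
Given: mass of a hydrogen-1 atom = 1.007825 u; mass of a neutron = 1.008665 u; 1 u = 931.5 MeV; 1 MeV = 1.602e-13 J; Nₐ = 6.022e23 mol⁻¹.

8.16e+10 kJ/mol

With 42 protons and 56 neutrons (A = 98):
Total constituent mass: 42 × 1.007825 + 56 × 1.008665 = 98.813890 u
Δm = 98.813890 − 97.90541 = 0.908480 u
Converting to energy: 0.908480 u × 931.5 MeV/u = 846.249 MeV
Per nucleus in joules: 846.249 MeV × 1.602e-13 J/MeV = 1.3557e-10 J
Per mole: 1.3557e-10 J × 6.022e23 mol⁻¹ = 8.1640e+13 J/mol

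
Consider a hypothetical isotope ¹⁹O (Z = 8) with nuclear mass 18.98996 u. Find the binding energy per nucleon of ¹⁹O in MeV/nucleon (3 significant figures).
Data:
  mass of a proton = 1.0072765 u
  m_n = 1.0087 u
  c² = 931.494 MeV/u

8.04 MeV/nucleon

Mass of separated nucleons = 8(1.0072765) + 11(1.0087) = 8.0582120 + 11.0957 = 19.1539120 u
Δm = 19.1539120 − 18.98996 = 0.1639520 u
E_B = 0.1639520 × 931.494 = 152.720 MeV
Dividing by A = 19 gives 8.038 MeV per nucleon.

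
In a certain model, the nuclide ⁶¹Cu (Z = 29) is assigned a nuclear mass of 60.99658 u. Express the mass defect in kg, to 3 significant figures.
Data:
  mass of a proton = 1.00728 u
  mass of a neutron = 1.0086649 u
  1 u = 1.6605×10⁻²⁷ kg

8.17e-28 kg

With 29 protons and 32 neutrons (A = 61):
Mass of separated nucleons = 29(1.00728) + 32(1.0086649) = 29.21112 + 32.2772768 = 61.4883968 u
Mass defect Δm = 61.4883968 − 60.99658 = 0.4918168 u
In SI units: 0.4918168 u × 1.6605×10⁻²⁷ kg/u = 8.1666e-28 kg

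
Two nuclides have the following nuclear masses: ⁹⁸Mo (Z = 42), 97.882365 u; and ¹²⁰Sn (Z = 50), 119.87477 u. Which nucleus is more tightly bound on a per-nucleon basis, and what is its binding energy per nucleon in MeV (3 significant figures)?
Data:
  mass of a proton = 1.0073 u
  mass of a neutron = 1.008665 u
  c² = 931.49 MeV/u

⁹⁸Mo: Σm = 42(1.0073) + 56(1.008665) = 98.791840 u; Δm = 0.909475 u; E_B = 847.17 MeV; E_B/A = 8.6446 MeV
¹²⁰Sn: Σm = 50(1.0073) + 70(1.008665) = 120.971550 u; Δm = 1.096780 u; E_B = 1021.64 MeV; E_B/A = 8.514 MeV
⁹⁸Mo has the higher binding energy per nucleon, so it is the more tightly bound nucleus.

⁹⁸Mo; 8.64 MeV/nucleon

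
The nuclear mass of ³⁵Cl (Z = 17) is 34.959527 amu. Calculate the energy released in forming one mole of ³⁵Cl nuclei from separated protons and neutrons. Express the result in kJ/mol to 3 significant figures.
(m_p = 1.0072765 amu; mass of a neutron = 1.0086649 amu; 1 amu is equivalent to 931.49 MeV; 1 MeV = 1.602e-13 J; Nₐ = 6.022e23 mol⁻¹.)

With 17 protons and 18 neutrons (A = 35):
Mass of separated nucleons = 17(1.0072765) + 18(1.0086649) = 17.1237005 + 18.1559682 = 35.2796687 amu
Mass defect Δm = 35.2796687 − 34.959527 = 0.3201417 amu
Converting to energy: 0.3201417 amu × 931.49 MeV/amu = 298.209 MeV
Per nucleus in joules: 298.209 MeV × 1.602e-13 J/MeV = 4.7773e-11 J
Per mole: 4.7773e-11 J × 6.022e23 mol⁻¹ = 2.8769e+13 J/mol

2.88e+10 kJ/mol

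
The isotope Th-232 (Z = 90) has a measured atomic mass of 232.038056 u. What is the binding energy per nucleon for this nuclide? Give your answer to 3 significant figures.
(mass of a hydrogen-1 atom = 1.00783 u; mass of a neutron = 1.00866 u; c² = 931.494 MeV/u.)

7.61 MeV/nucleon

Z = 90, so N = A − Z = 232 − 90 = 142.
Σm = 90·m(¹H) + 142·m_n = 90.70470 + 143.22972 = 233.93442 u
The mass defect is 233.93442 − 232.038056 = 1.896364 u.
Binding energy = Δm·c² = 1.896364 × 931.494 MeV/u = 1766.45 MeV
Dividing by A = 232 gives 7.614 MeV per nucleon.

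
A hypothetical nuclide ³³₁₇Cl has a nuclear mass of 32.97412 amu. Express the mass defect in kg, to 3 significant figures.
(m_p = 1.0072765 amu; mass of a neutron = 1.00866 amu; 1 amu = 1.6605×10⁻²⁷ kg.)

4.78e-28 kg

Total constituent mass: 17 × 1.0072765 + 16 × 1.00866 = 33.2622605 amu
The mass defect is 33.2622605 − 32.97412 = 0.2881405 amu.
In SI units: 0.2881405 amu × 1.6605×10⁻²⁷ kg/amu = 4.7846e-28 kg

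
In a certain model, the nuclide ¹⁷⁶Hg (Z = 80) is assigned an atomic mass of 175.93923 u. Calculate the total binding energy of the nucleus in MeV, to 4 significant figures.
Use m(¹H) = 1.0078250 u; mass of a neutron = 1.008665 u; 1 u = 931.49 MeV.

Z = 80, so N = A − Z = 176 − 80 = 96.
Total constituent mass: 80 × 1.0078250 + 96 × 1.008665 = 177.4578400 u
Δm = 177.4578400 − 175.93923 = 1.5186100 u
Converting to energy: 1.5186100 u × 931.49 MeV/u = 1414.57 MeV

1415 MeV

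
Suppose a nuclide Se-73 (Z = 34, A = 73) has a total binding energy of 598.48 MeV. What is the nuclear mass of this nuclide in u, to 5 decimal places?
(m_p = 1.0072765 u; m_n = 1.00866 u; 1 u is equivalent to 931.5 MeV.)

Mass defect = 598.48 MeV / (931.5 MeV/u) = 0.6424906 u
Constituent mass = 34(1.0072765) + 39(1.00866) = 73.5851410 u
Nuclear mass = 73.5851410 − 0.6424906 = 72.9426504 u ≈ 72.94265 u (to 5 decimal places)

72.94265 u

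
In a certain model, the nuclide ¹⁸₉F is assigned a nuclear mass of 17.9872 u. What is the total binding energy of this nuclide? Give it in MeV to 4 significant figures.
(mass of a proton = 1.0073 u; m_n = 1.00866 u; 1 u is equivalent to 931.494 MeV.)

145.7 MeV

The nucleus contains 9 protons and 18 − 9 = 9 neutrons.
Total constituent mass: 9 × 1.0073 + 9 × 1.00866 = 18.14364 u
Mass defect Δm = 18.14364 − 17.9872 = 0.15644 u
E_B = 0.15644 × 931.494 = 145.723 MeV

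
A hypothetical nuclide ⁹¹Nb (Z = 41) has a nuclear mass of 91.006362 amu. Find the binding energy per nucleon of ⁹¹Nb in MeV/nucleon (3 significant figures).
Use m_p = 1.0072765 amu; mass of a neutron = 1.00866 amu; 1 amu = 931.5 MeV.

7.42 MeV/nucleon

Σm = 41·m_p + 50·m_n = 41.2983365 + 50.43300 = 91.7313365 amu
Δm = 91.7313365 − 91.006362 = 0.7249745 amu
Binding energy = Δm·c² = 0.7249745 × 931.5 MeV/amu = 675.314 MeV
Dividing by A = 91 gives 7.421 MeV per nucleon.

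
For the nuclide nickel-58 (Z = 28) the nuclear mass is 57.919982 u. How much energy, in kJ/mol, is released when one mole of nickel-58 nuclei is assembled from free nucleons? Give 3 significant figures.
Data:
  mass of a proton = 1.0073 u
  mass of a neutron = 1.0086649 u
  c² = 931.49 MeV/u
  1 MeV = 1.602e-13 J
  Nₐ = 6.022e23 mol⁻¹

Σm = 28·m_p + 30·m_n = 28.2044 + 30.2599470 = 58.4643470 u
Mass defect Δm = 58.4643470 − 57.919982 = 0.5443650 u
Binding energy = Δm·c² = 0.5443650 × 931.49 MeV/u = 507.071 MeV
Per nucleus in joules: 507.071 MeV × 1.602e-13 J/MeV = 8.1233e-11 J
Per mole: 8.1233e-11 J × 6.022e23 mol⁻¹ = 4.8919e+13 J/mol

4.89e+10 kJ/mol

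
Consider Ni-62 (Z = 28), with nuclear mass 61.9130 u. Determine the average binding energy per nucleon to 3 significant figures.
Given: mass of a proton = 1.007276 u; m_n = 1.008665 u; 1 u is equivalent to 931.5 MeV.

8.79 MeV/nucleon

Z = 28, so N = A − Z = 62 − 28 = 34.
Σm = 28·m_p + 34·m_n = 28.203728 + 34.294610 = 62.498338 u
The mass defect is 62.498338 − 61.9130 = 0.585338 u.
E_B = 0.585338 × 931.5 = 545.242 MeV
BE/A = 545.242 MeV / 62 = 8.794 MeV/nucleon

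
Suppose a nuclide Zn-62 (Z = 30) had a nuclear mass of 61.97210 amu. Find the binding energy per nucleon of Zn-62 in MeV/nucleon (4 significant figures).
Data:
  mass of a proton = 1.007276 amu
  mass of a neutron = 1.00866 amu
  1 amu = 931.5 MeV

Z = 30, so N = A − Z = 62 − 30 = 32.
Mass of separated nucleons = 30(1.007276) + 32(1.00866) = 30.218280 + 32.27712 = 62.495400 amu
Δm = 62.495400 − 61.97210 = 0.523300 amu
Binding energy = Δm·c² = 0.523300 × 931.5 MeV/amu = 487.454 MeV
Per nucleon: 487.454 / 62 = 7.862 MeV

7.862 MeV/nucleon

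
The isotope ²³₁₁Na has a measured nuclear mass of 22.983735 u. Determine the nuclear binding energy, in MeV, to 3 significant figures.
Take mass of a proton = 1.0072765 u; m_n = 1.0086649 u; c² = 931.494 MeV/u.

187 MeV

The nucleus contains 11 protons and 23 − 11 = 12 neutrons.
Σm = 11·m_p + 12·m_n = 11.0800415 + 12.1039788 = 23.1840203 u
The mass defect is 23.1840203 − 22.983735 = 0.2002853 u.
Binding energy = Δm·c² = 0.2002853 × 931.494 MeV/u = 186.565 MeV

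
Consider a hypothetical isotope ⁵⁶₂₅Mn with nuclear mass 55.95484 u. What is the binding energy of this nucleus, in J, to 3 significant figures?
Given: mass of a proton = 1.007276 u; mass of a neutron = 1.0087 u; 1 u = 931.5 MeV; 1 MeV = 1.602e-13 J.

Z = 25, so N = A − Z = 56 − 25 = 31.
Σm = 25·m_p + 31·m_n = 25.181900 + 31.2697 = 56.451600 u
Mass defect Δm = 56.451600 − 55.95484 = 0.496760 u
Binding energy = Δm·c² = 0.496760 × 931.5 MeV/u = 462.732 MeV
In joules: 462.732 MeV × 1.602e-13 J/MeV = 7.4130e-11 J

7.41e-11 J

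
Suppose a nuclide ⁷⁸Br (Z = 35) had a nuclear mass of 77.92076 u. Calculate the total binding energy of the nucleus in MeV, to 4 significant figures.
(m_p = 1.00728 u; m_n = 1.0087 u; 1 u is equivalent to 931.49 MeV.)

Z = 35, so N = A − Z = 78 − 35 = 43.
Total constituent mass: 35 × 1.00728 + 43 × 1.0087 = 78.62890 u
The mass defect is 78.62890 − 77.92076 = 0.70814 u.
Converting to energy: 0.70814 u × 931.49 MeV/u = 659.625 MeV

659.6 MeV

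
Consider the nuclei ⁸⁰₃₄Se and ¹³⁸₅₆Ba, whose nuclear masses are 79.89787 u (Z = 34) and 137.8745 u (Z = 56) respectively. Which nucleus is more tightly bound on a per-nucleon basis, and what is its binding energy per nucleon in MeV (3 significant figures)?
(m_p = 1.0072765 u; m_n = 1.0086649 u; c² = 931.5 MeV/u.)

⁸⁰₃₄Se: Σm = 34(1.0072765) + 46(1.0086649) = 80.6459864 u; Δm = 0.7481164 u; E_B = 696.87 MeV; E_B/A = 8.711 MeV
¹³⁸₅₆Ba: Σm = 56(1.0072765) + 82(1.0086649) = 139.1180058 u; Δm = 1.2435058 u; E_B = 1158.33 MeV; E_B/A = 8.394 MeV
⁸⁰₃₄Se has the higher binding energy per nucleon, so it is the more tightly bound nucleus.

⁸⁰₃₄Se; 8.71 MeV/nucleon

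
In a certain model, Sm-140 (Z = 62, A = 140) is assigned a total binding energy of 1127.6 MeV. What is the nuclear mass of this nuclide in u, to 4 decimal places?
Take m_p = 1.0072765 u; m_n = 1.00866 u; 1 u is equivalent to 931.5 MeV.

139.9161 u

Mass defect = 1127.6 MeV / (931.5 MeV/u) = 1.210521 u
Constituent mass = 62(1.0072765) + 78(1.00866) = 141.1266230 u
Nuclear mass = 141.1266230 − 1.210521 = 139.9161020 u ≈ 139.9161 u (to 4 decimal places)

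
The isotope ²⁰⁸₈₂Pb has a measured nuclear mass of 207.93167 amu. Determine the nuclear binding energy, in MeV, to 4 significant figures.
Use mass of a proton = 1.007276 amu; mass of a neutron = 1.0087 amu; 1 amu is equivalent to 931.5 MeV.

1641 MeV

With 82 protons and 126 neutrons (A = 208):
Σm = 82·m_p + 126·m_n = 82.596632 + 127.0962 = 209.692832 amu
Δm = 209.692832 − 207.93167 = 1.761162 amu
Converting to energy: 1.761162 amu × 931.5 MeV/amu = 1640.52 MeV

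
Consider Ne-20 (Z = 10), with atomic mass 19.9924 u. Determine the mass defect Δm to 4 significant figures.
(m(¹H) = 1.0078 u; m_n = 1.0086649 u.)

Z = 10, so N = A − Z = 20 − 10 = 10.
Mass of separated nucleons = 10(1.0078) + 10(1.0086649) = 10.0780 + 10.0866490 = 20.1646490 u
Mass defect Δm = 20.1646490 − 19.9924 = 0.1722490 u

0.1722 u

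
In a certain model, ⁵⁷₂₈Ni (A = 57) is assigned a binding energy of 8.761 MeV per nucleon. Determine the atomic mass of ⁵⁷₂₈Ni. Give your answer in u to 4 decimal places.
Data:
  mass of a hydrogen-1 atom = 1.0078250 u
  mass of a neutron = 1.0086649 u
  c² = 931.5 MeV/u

Total binding energy = 57 × 8.761 = 499.377 MeV
Mass defect = 499.377 MeV / (931.5 MeV/u) = 0.536100 u
Constituent mass = 28(1.0078250) + 29(1.0086649) = 57.4703821 u
Atomic mass = 57.4703821 − 0.536100 = 56.9342821 u ≈ 56.9343 u (to 4 decimal places)

56.9343 u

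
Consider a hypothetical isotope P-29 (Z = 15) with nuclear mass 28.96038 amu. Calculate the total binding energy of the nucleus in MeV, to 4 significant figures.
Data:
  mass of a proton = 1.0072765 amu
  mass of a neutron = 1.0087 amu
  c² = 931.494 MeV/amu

Mass of separated nucleons = 15(1.0072765) + 14(1.0087) = 15.1091475 + 14.1218 = 29.2309475 amu
The mass defect is 29.2309475 − 28.96038 = 0.2705675 amu.
Binding energy = Δm·c² = 0.2705675 × 931.494 MeV/amu = 252.032 MeV

252.0 MeV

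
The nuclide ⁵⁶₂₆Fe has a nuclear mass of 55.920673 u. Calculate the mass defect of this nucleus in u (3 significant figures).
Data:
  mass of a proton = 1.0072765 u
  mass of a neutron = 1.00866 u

0.528 u

Z = 26, so N = A − Z = 56 − 26 = 30.
Σm = 26·m_p + 30·m_n = 26.1891890 + 30.25980 = 56.4489890 u
Δm = 56.4489890 − 55.920673 = 0.5283160 u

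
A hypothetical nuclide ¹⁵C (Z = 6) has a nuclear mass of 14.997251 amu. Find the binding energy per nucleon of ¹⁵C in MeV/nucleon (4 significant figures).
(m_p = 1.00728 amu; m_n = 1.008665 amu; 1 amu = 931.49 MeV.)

The nucleus contains 6 protons and 15 − 6 = 9 neutrons.
Mass of separated nucleons = 6(1.00728) + 9(1.008665) = 6.04368 + 9.077985 = 15.121665 amu
Mass defect Δm = 15.121665 − 14.997251 = 0.124414 amu
Binding energy = Δm·c² = 0.124414 × 931.49 MeV/amu = 115.890 MeV
BE/A = 115.890 MeV / 15 = 7.726 MeV/nucleon

7.726 MeV/nucleon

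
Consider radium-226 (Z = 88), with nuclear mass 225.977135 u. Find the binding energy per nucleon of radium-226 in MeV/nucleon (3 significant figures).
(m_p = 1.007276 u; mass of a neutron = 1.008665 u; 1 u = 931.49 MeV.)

7.66 MeV/nucleon

Mass of separated nucleons = 88(1.007276) + 138(1.008665) = 88.640288 + 139.195770 = 227.836058 u
Mass defect Δm = 227.836058 − 225.977135 = 1.858923 u
Converting to energy: 1.858923 u × 931.49 MeV/u = 1731.57 MeV
Dividing by A = 226 gives 7.662 MeV per nucleon.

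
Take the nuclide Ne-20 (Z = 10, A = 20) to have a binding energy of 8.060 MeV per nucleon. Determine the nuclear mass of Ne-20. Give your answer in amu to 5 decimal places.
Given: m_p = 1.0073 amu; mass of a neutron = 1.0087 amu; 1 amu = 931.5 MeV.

19.98695 amu

Total binding energy = 20 × 8.060 = 161.200 MeV
Mass defect = 161.200 MeV / (931.5 MeV/amu) = 0.1730542 amu
Constituent mass = 10(1.0073) + 10(1.0087) = 20.1600 amu
Nuclear mass = 20.1600 − 0.1730542 = 19.9869458 amu ≈ 19.98695 amu (to 5 decimal places)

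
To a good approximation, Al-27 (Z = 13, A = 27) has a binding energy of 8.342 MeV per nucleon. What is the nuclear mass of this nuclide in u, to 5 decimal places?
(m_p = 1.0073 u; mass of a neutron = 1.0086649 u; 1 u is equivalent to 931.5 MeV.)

26.97441 u

Total binding energy = 27 × 8.342 = 225.234 MeV
Mass defect = 225.234 MeV / (931.5 MeV/u) = 0.2417971 u
Constituent mass = 13(1.0073) + 14(1.0086649) = 27.2162086 u
Nuclear mass = 27.2162086 − 0.2417971 = 26.9744115 u ≈ 26.97441 u (to 5 decimal places)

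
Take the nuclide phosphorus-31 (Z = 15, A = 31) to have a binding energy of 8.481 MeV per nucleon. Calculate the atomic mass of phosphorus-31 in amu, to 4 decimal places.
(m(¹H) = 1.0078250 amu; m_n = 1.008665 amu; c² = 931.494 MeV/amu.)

Total binding energy = 31 × 8.481 = 262.911 MeV
Mass defect = 262.911 MeV / (931.494 MeV/amu) = 0.282247 amu
Constituent mass = 15(1.0078250) + 16(1.008665) = 31.2560150 amu
Atomic mass = 31.2560150 − 0.282247 = 30.9737680 amu ≈ 30.9738 amu (to 4 decimal places)

30.9738 amu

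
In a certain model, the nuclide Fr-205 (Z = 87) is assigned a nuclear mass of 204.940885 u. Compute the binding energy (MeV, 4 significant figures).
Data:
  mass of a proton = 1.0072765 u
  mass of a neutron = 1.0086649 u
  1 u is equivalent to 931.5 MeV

With 87 protons and 118 neutrons (A = 205):
Σm = 87·m_p + 118·m_n = 87.6330555 + 119.0224582 = 206.6555137 u
Mass defect Δm = 206.6555137 − 204.940885 = 1.7146287 u
Binding energy = Δm·c² = 1.7146287 × 931.5 MeV/u = 1597.18 MeV

1597 MeV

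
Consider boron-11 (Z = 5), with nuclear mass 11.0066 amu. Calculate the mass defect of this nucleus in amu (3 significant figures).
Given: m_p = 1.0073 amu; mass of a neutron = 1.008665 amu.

0.0819 amu

Mass of separated nucleons = 5(1.0073) + 6(1.008665) = 5.0365 + 6.051990 = 11.088490 amu
Δm = 11.088490 − 11.0066 = 0.081890 amu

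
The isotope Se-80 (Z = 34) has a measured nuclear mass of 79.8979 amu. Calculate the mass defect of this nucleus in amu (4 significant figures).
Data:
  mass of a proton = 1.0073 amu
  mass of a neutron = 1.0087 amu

Mass of separated nucleons = 34(1.0073) + 46(1.0087) = 34.2482 + 46.4002 = 80.6484 amu
Δm = 80.6484 − 79.8979 = 0.7505 amu

0.7505 amu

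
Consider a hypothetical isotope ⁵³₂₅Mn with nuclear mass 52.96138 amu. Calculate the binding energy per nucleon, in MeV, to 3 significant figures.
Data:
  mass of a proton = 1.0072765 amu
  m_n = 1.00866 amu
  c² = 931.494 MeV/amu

Σm = 25·m_p + 28·m_n = 25.1819125 + 28.24248 = 53.4243925 amu
Δm = 53.4243925 − 52.96138 = 0.4630125 amu
Converting to energy: 0.4630125 amu × 931.494 MeV/amu = 431.293 MeV
Per nucleon: 431.293 / 53 = 8.138 MeV

8.14 MeV/nucleon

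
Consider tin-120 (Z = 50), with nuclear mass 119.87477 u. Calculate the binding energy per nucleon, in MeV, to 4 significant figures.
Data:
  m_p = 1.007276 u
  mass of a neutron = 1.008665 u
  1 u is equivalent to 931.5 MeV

Z = 50, so N = A − Z = 120 − 50 = 70.
Total constituent mass: 50 × 1.007276 + 70 × 1.008665 = 120.970350 u
The mass defect is 120.970350 − 119.87477 = 1.095580 u.
Converting to energy: 1.095580 u × 931.5 MeV/u = 1020.53 MeV
Dividing by A = 120 gives 8.504 MeV per nucleon.

8.504 MeV/nucleon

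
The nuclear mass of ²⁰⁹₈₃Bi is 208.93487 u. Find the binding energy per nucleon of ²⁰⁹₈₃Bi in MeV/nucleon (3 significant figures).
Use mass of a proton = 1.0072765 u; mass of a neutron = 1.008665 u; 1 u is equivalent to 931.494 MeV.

With 83 protons and 126 neutrons (A = 209):
Σm = 83·m_p + 126·m_n = 83.6039495 + 127.091790 = 210.6957395 u
The mass defect is 210.6957395 − 208.93487 = 1.7608695 u.
Binding energy = Δm·c² = 1.7608695 × 931.494 MeV/u = 1640.24 MeV
BE/A = 1640.24 MeV / 209 = 7.848 MeV/nucleon

7.85 MeV/nucleon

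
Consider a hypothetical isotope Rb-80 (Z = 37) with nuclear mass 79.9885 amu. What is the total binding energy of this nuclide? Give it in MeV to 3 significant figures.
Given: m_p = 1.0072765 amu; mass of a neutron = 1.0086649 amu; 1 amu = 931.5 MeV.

With 37 protons and 43 neutrons (A = 80):
Mass of separated nucleons = 37(1.0072765) + 43(1.0086649) = 37.2692305 + 43.3725907 = 80.6418212 amu
Δm = 80.6418212 − 79.9885 = 0.6533212 amu
Converting to energy: 0.6533212 amu × 931.5 MeV/amu = 608.569 MeV

609 MeV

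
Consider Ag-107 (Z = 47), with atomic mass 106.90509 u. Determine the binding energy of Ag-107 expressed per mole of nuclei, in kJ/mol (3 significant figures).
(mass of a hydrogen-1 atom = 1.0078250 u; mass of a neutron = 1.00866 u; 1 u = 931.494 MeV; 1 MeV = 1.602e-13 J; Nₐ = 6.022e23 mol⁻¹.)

The nucleus contains 47 protons and 107 − 47 = 60 neutrons.
Σm = 47·m(¹H) + 60·m_n = 47.3677750 + 60.51960 = 107.8873750 u
Mass defect Δm = 107.8873750 − 106.90509 = 0.9822850 u
Binding energy = Δm·c² = 0.9822850 × 931.494 MeV/u = 914.993 MeV
Per nucleus in joules: 914.993 MeV × 1.602e-13 J/MeV = 1.4658e-10 J
Per mole: 1.4658e-10 J × 6.022e23 mol⁻¹ = 8.8270e+13 J/mol

8.83e+10 kJ/mol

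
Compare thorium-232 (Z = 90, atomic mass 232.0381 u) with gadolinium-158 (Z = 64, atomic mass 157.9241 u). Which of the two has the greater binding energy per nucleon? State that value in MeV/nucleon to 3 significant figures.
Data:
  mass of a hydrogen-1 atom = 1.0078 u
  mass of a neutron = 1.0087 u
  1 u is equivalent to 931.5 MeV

thorium-232: Σm = 90(1.0078) + 142(1.0087) = 233.9374 u; Δm = 1.8993 u; E_B = 1769.2 MeV; E_B/A = 7.626 MeV
gadolinium-158: Σm = 64(1.0078) + 94(1.0087) = 159.3170 u; Δm = 1.3929 u; E_B = 1297.5 MeV; E_B/A = 8.212 MeV
gadolinium-158 has the higher binding energy per nucleon, so it is the more tightly bound nucleus.

gadolinium-158; 8.21 MeV/nucleon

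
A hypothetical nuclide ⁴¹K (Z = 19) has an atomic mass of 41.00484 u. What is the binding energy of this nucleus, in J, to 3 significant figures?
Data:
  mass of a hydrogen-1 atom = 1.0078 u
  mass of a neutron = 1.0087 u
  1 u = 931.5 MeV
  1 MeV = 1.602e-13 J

Σm = 19·m(¹H) + 22·m_n = 19.1482 + 22.1914 = 41.3396 u
The mass defect is 41.3396 − 41.00484 = 0.33476 u.
Converting to energy: 0.33476 u × 931.5 MeV/u = 311.829 MeV
In joules: 311.829 MeV × 1.602e-13 J/MeV = 4.9955e-11 J

5.00e-11 J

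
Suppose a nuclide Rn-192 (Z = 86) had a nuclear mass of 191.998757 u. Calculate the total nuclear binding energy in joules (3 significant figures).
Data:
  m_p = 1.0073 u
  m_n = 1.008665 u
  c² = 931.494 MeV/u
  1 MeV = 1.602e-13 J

2.31e-10 J

The nucleus contains 86 protons and 192 − 86 = 106 neutrons.
Σm = 86·m_p + 106·m_n = 86.6278 + 106.918490 = 193.546290 u
The mass defect is 193.546290 − 191.998757 = 1.547533 u.
Binding energy = Δm·c² = 1.547533 × 931.494 MeV/u = 1441.52 MeV
In joules: 1441.52 MeV × 1.602e-13 J/MeV = 2.3093e-10 J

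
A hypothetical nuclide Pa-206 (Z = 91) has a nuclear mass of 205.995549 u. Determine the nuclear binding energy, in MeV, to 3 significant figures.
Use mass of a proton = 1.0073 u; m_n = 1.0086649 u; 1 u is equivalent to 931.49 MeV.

Total constituent mass: 91 × 1.0073 + 115 × 1.0086649 = 207.6607635 u
The mass defect is 207.6607635 − 205.995549 = 1.6652145 u.
Converting to energy: 1.6652145 u × 931.49 MeV/u = 1551.13 MeV

1550 MeV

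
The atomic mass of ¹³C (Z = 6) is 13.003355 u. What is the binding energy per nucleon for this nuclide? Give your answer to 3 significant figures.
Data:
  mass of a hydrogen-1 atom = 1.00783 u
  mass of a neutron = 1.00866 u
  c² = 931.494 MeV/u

With 6 protons and 7 neutrons (A = 13):
Mass of separated nucleons = 6(1.00783) + 7(1.00866) = 6.04698 + 7.06062 = 13.10760 u
The mass defect is 13.10760 − 13.003355 = 0.104245 u.
E_B = 0.104245 × 931.494 = 97.1036 MeV
Per nucleon: 97.1036 / 13 = 7.470 MeV

7.47 MeV/nucleon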